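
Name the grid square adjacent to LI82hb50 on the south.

LI82ha59

Latitude extended square 0; −1 → -1, wraps to 9, carry into subsquare.
Latitude subsquare b = 1; −1 → 0 = a.
The longitude characters are unchanged.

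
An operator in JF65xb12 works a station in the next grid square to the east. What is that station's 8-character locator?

Longitude extended square 1; +1 → 2.
The latitude characters are unchanged.

JF65xb22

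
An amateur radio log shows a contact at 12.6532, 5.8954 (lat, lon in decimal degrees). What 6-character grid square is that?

JK22wp

Offset from 180°W / 90°S: lon 185.8954°, lat 102.6532°.
Field: lon ⌊185.8954/20⌋ = 9 → J; lat ⌊102.6532/10⌋ = 10 → K.
Square: lon ⌊5.8954/2⌋ = 2; lat ⌊2.6532/1⌋ = 2.
Subsquare: lon ⌊1.8954/0.0833333⌋ = 22 → w; lat ⌊0.6532/0.0416667⌋ = 15 → p.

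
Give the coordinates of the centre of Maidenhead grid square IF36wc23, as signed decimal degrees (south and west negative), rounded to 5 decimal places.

Field I=8, F=5: +8·20° lon, +5·10° lat → SW at lon -20°, lat -40°.
Square 3, 6: +3·2° lon, +6·1° lat → SW at lon -14°, lat -34°.
Subsquare w=22, c=2: +22·0.0833333° lon, +2·0.0416667° lat → SW at lon -12.1667°, lat -33.9167°.
Extended square 2, 3: +2·0.00833333° lon, +3·0.00416667° lat → SW at lon -12.15°, lat -33.9042°.
Cell spans 0.00833333° lon × 0.00416667° lat. Centre is SW corner plus half of each.
latitude -33.90208, longitude -12.14583.

-33.90208, -12.14583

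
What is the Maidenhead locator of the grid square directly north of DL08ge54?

DL08ge55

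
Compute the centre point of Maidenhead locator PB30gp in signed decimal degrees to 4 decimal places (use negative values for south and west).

-79.3542, 126.5417

Field P=15, B=1: +15·20° lon, +1·10° lat → SW at lon 120°, lat -80°.
Square 3, 0: +3·2° lon, +0·1° lat → SW at lon 126°, lat -80°.
Subsquare g=6, p=15: +6·0.0833333° lon, +15·0.0416667° lat → SW at lon 126.5°, lat -79.375°.
Cell spans 0.0833333° lon × 0.0416667° lat. Centre is SW corner plus half of each.
latitude -79.3542, longitude 126.5417.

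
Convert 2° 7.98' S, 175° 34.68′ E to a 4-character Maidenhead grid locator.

Offset from 180°W / 90°S: lon 355.58°, lat 87.87°.
Field (20°×10°, letters A–R): 355.58/20 → 17 → R, 87.87/10 → 8 → I; chars RI.
Square (2°×1°, digits 0–9): 15.58/2 → 7, 7.87/1 → 7; chars 77.

RI77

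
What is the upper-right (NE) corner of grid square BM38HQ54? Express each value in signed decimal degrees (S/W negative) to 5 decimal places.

38.68750, -153.36667

Field B=1, M=12: +1·20° lon, +12·10° lat → SW at lon -160°, lat 30°.
Square 3, 8: +3·2° lon, +8·1° lat → SW at lon -154°, lat 38°.
Subsquare h=7, q=16: +7·0.0833333° lon, +16·0.0416667° lat → SW at lon -153.417°, lat 38.6667°.
Extended square 5, 4: +5·0.00833333° lon, +4·0.00416667° lat → SW at lon -153.375°, lat 38.6833°.
Cell spans 0.00833333° lon × 0.00416667° lat. NE corner is SW corner plus one full cell.
latitude 38.68750, longitude -153.36667.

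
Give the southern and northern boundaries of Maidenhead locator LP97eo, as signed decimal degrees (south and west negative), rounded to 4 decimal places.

Field L=11, P=15: +11·20° lon, +15·10° lat → SW at lon 40°, lat 60°.
Square 9, 7: +9·2° lon, +7·1° lat → SW at lon 58°, lat 67°.
Subsquare e=4, o=14: +4·0.0833333° lon, +14·0.0416667° lat → SW at lon 58.3333°, lat 67.5833°.
Cell spans 0.0833333° lon × 0.0416667° lat.
south 67.5833, north 67.6250.

67.5833, 67.6250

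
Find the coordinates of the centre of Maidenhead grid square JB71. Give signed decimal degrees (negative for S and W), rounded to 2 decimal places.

-78.50, 15.00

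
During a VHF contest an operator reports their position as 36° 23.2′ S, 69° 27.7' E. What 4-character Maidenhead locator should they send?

Shift to the Maidenhead origin (180°W, 90°S): lon 249.46, lat 53.61.
Field: 249.46/20 → 12 → M, 53.61/10 → 5 → F; chars MF.
Square: 9.46/2 → 4, 3.61/1 → 3; chars 43.

MF43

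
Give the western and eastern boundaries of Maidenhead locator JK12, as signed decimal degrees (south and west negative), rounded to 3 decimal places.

Field J=9, K=10: +9·20° lon, +10·10° lat → SW at lon 0°, lat 10°.
Square 1, 2: +1·2° lon, +2·1° lat → SW at lon 2°, lat 12°.
Cell spans 2° lon × 1° lat.
west 2.000, east 4.000.

2.000, 4.000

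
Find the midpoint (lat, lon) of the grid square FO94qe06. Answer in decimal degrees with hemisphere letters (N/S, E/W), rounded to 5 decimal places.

54.19375° N, 60.66250° W

Field F=5, O=14: +5·20° lon, +14·10° lat → SW at lon -80°, lat 50°.
Square 9, 4: +9·2° lon, +4·1° lat → SW at lon -62°, lat 54°.
Subsquare q=16, e=4: +16·0.0833333° lon, +4·0.0416667° lat → SW at lon -60.6667°, lat 54.1667°.
Extended square 0, 6: +0·0.00833333° lon, +6·0.00416667° lat → SW at lon -60.6667°, lat 54.1917°.
Cell spans 0.00833333° lon × 0.00416667° lat. Centre is SW corner plus half of each.
latitude 54.19375° N, longitude 60.66250° W.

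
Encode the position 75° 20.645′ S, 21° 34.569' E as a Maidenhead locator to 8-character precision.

Add 180° to longitude and 90° to latitude: 201.57615, 14.65592.
Field: lon ⌊201.57615/20⌋ = 10 → K; lat ⌊14.65592/10⌋ = 1 → B.
Square: lon ⌊1.57615/2⌋ = 0; lat ⌊4.65592/1⌋ = 4.
Subsquare: lon ⌊1.57615/0.0833333⌋ = 18 → s; lat ⌊0.65592/0.0416667⌋ = 15 → p.
Extended square: lon ⌊0.07615/0.00833333⌋ = 9; lat ⌊0.03092/0.00416667⌋ = 7.

KB04sp97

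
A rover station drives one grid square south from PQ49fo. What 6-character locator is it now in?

Latitude subsquare o = 14; −1 → 13 = n.
The longitude characters are unchanged.

PQ49fn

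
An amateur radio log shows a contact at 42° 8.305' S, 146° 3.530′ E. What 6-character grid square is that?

QE37au

Add 180° to longitude and 90° to latitude: 326.0588, 47.8616.
Field: 326.0588/20 → 16 → Q, 47.8616/10 → 4 → E; chars QE.
Square: 6.0588/2 → 3, 7.8616/1 → 7; chars 37.
Subsquare: 0.0588/0.0833333 → 0 → a, 0.8616/0.0416667 → 20 → u; chars au.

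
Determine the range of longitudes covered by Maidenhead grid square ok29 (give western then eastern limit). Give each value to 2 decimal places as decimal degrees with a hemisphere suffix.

Field O=14, K=10: +14·20° lon, +10·10° lat → SW at lon 100°, lat 10°.
Square 2, 9: +2·2° lon, +9·1° lat → SW at lon 104°, lat 19°.
Cell spans 2° lon × 1° lat.
west 104.00° E, east 106.00° E.

104.00° E, 106.00° E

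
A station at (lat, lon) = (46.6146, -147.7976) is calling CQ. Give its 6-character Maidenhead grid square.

BN66co

Offset from 180°W / 90°S: lon 32.2024°, lat 136.6146°.
Field: lon ⌊32.2024/20⌋ = 1 → B; lat ⌊136.6146/10⌋ = 13 → N.
Square: lon ⌊12.2024/2⌋ = 6; lat ⌊6.6146/1⌋ = 6.
Subsquare: lon ⌊0.2024/0.0833333⌋ = 2 → c; lat ⌊0.6146/0.0416667⌋ = 14 → o.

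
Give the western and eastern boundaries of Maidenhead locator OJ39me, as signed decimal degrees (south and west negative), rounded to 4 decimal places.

107.0000, 107.0833

Field O=14, J=9: +14·20° lon, +9·10° lat → SW at lon 100°, lat 0°.
Square 3, 9: +3·2° lon, +9·1° lat → SW at lon 106°, lat 9°.
Subsquare m=12, e=4: +12·0.0833333° lon, +4·0.0416667° lat → SW at lon 107°, lat 9.16667°.
Cell spans 0.0833333° lon × 0.0416667° lat.
west 107.0000, east 107.0833.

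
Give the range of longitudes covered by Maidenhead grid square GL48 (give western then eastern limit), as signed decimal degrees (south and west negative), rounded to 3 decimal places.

-52.000, -50.000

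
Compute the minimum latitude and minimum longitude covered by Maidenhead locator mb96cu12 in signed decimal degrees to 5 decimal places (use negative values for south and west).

-73.15833, 78.17500

Field M=12, B=1: +12·20° lon, +1·10° lat → SW at lon 60°, lat -80°.
Square 9, 6: +9·2° lon, +6·1° lat → SW at lon 78°, lat -74°.
Subsquare c=2, u=20: +2·0.0833333° lon, +20·0.0416667° lat → SW at lon 78.1667°, lat -73.1667°.
Extended square 1, 2: +1·0.00833333° lon, +2·0.00416667° lat → SW at lon 78.175°, lat -73.1583°.
latitude -73.15833, longitude 78.17500.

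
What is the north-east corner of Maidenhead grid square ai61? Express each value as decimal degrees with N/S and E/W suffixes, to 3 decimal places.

8.000° S, 166.000° W

Field A=0, I=8: +0·20° lon, +8·10° lat → SW at lon -180°, lat -10°.
Square 6, 1: +6·2° lon, +1·1° lat → SW at lon -168°, lat -9°.
Cell spans 2° lon × 1° lat. NE corner is SW corner plus one full cell.
latitude 8.000° S, longitude 166.000° W.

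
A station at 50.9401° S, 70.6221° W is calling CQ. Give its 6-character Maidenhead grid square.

Offset from 180°W / 90°S: lon 109.3779°, lat 39.0599°.
Field: 109.3779/20 → 5 → F, 39.0599/10 → 3 → D; chars FD.
Square: 9.3779/2 → 4, 9.0599/1 → 9; chars 49.
Subsquare: 1.3779/0.0833333 → 16 → q, 0.0599/0.0416667 → 1 → b; chars qb.

FD49qb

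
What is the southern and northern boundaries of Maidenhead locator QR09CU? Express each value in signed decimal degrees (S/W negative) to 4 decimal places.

Field Q=16, R=17: +16·20° lon, +17·10° lat → SW at lon 140°, lat 80°.
Square 0, 9: +0·2° lon, +9·1° lat → SW at lon 140°, lat 89°.
Subsquare c=2, u=20: +2·0.0833333° lon, +20·0.0416667° lat → SW at lon 140.167°, lat 89.8333°.
Cell spans 0.0833333° lon × 0.0416667° lat.
south 89.8333, north 89.8750.

89.8333, 89.8750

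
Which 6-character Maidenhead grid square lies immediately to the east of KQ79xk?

Longitude subsquare x = 23; +1 → 24, wraps to 0 = a, carry into square.
Longitude square 7; +1 → 8.
The latitude characters are unchanged.

KQ89ak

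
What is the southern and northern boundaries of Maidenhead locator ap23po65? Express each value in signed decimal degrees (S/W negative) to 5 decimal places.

63.60417, 63.60833

Field A=0, P=15: +0·20° lon, +15·10° lat → SW at lon -180°, lat 60°.
Square 2, 3: +2·2° lon, +3·1° lat → SW at lon -176°, lat 63°.
Subsquare p=15, o=14: +15·0.0833333° lon, +14·0.0416667° lat → SW at lon -174.75°, lat 63.5833°.
Extended square 6, 5: +6·0.00833333° lon, +5·0.00416667° lat → SW at lon -174.7°, lat 63.6042°.
Cell spans 0.00833333° lon × 0.00416667° lat.
south 63.60417, north 63.60833.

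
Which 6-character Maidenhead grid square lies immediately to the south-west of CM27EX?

CM27dw

Longitude subsquare e = 4; −1 → 3 = d.
Latitude subsquare x = 23; −1 → 22 = w.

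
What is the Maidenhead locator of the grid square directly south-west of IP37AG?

IP27xf

Longitude subsquare a = 0; −1 → -1, wraps to 23 = x, carry into square.
Longitude square 3; −1 → 2.
Latitude subsquare g = 6; −1 → 5 = f.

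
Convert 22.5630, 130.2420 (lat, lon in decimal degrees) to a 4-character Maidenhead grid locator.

PL52

Add 180° to longitude and 90° to latitude: 310.24, 112.56.
Field (20°×10°, letters A–R): 310.24/20 → 15 → P, 112.56/10 → 11 → L; chars PL.
Square (2°×1°, digits 0–9): 10.24/2 → 5, 2.56/1 → 2; chars 52.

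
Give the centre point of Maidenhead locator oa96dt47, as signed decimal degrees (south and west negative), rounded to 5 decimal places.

-83.17708, 118.28750

Field O=14, A=0: +14·20° lon, +0·10° lat → SW at lon 100°, lat -90°.
Square 9, 6: +9·2° lon, +6·1° lat → SW at lon 118°, lat -84°.
Subsquare d=3, t=19: +3·0.0833333° lon, +19·0.0416667° lat → SW at lon 118.25°, lat -83.2083°.
Extended square 4, 7: +4·0.00833333° lon, +7·0.00416667° lat → SW at lon 118.283°, lat -83.1792°.
Cell spans 0.00833333° lon × 0.00416667° lat. Centre is SW corner plus half of each.
latitude -83.17708, longitude 118.28750.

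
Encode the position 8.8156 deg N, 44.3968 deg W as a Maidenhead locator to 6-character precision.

Offset from 180°W / 90°S: lon 135.6032°, lat 98.8156°.
Field (20°×10°, letters A–R): lon ⌊135.6032/20⌋ = 6 → G; lat ⌊98.8156/10⌋ = 9 → J.
Square (2°×1°, digits 0–9): lon ⌊15.6032/2⌋ = 7; lat ⌊8.8156/1⌋ = 8.
Subsquare (5′×2.5′, letters a–x): lon ⌊1.6032/0.0833333⌋ = 19 → t; lat ⌊0.8156/0.0416667⌋ = 19 → t.

GJ78tt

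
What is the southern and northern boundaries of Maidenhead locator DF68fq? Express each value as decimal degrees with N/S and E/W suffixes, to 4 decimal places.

31.3333° S, 31.2917° S

Field D=3, F=5: +3·20° lon, +5·10° lat → SW at lon -120°, lat -40°.
Square 6, 8: +6·2° lon, +8·1° lat → SW at lon -108°, lat -32°.
Subsquare f=5, q=16: +5·0.0833333° lon, +16·0.0416667° lat → SW at lon -107.583°, lat -31.3333°.
Cell spans 0.0833333° lon × 0.0416667° lat.
south 31.3333° S, north 31.2917° S.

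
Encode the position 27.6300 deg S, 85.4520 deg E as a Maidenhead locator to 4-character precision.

Add 180° to longitude and 90° to latitude: 265.45, 62.37.
Field: lon ⌊265.45/20⌋ = 13 → N; lat ⌊62.37/10⌋ = 6 → G.
Square: lon ⌊5.45/2⌋ = 2; lat ⌊2.37/1⌋ = 2.

NG22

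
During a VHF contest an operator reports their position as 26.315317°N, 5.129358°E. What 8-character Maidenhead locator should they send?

Add 180° to longitude and 90° to latitude: 185.12936, 116.31532.
Field (20°×10°, letters A–R): 185.12936/20 → 9 → J, 116.31532/10 → 11 → L; chars JL.
Square (2°×1°, digits 0–9): 5.12936/2 → 2, 6.31532/1 → 6; chars 26.
Subsquare (5′×2.5′, letters a–x): 1.12936/0.0833333 → 13 → n, 0.31532/0.0416667 → 7 → h; chars nh.
Extended square (30″×15″, digits 0–9): 0.04602/0.00833333 → 5, 0.02365/0.00416667 → 5; chars 55.

JL26nh55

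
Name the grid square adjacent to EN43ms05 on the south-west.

EN43ls94

Longitude extended square 0; −1 → -1, wraps to 9, carry into subsquare.
Longitude subsquare m = 12; −1 → 11 = l.
Latitude extended square 5; −1 → 4.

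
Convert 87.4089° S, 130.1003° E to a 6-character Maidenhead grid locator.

Offset from 180°W / 90°S: lon 310.1003°, lat 2.5911°.
Field: 310.1003/20 → 15 → P, 2.5911/10 → 0 → A; chars PA.
Square: 10.1003/2 → 5, 2.5911/1 → 2; chars 52.
Subsquare: 0.1003/0.0833333 → 1 → b, 0.5911/0.0416667 → 14 → o; chars bo.

PA52bo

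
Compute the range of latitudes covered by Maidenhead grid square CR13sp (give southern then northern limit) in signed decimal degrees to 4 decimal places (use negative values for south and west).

83.6250, 83.6667

Field C=2, R=17: +2·20° lon, +17·10° lat → SW at lon -140°, lat 80°.
Square 1, 3: +1·2° lon, +3·1° lat → SW at lon -138°, lat 83°.
Subsquare s=18, p=15: +18·0.0833333° lon, +15·0.0416667° lat → SW at lon -136.5°, lat 83.625°.
Cell spans 0.0833333° lon × 0.0416667° lat.
south 83.6250, north 83.6667.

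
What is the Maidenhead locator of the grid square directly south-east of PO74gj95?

PO74hj04

Longitude extended square 9; +1 → 10, wraps to 0, carry into subsquare.
Longitude subsquare g = 6; +1 → 7 = h.
Latitude extended square 5; −1 → 4.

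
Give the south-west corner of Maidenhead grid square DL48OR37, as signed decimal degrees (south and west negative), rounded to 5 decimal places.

Field D=3, L=11: +3·20° lon, +11·10° lat → SW at lon -120°, lat 20°.
Square 4, 8: +4·2° lon, +8·1° lat → SW at lon -112°, lat 28°.
Subsquare o=14, r=17: +14·0.0833333° lon, +17·0.0416667° lat → SW at lon -110.833°, lat 28.7083°.
Extended square 3, 7: +3·0.00833333° lon, +7·0.00416667° lat → SW at lon -110.808°, lat 28.7375°.
latitude 28.73750, longitude -110.80833.

28.73750, -110.80833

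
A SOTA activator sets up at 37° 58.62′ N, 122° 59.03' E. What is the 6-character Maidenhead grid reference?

Add 180° to longitude and 90° to latitude: 302.9838, 127.9770.
Field (20°×10°, letters A–R): 302.9838/20 → 15 → P, 127.9770/10 → 12 → M; chars PM.
Square (2°×1°, digits 0–9): 2.9838/2 → 1, 7.9770/1 → 7; chars 17.
Subsquare (5′×2.5′, letters a–x): 0.9838/0.0833333 → 11 → l, 0.9770/0.0416667 → 23 → x; chars lx.

PM17lx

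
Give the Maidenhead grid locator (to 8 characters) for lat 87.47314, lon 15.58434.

JR77tl03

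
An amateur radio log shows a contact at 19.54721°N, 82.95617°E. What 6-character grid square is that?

Offset from 180°W / 90°S: lon 262.9562°, lat 109.5472°.
Field: 262.9562/20 → 13 → N, 109.5472/10 → 10 → K; chars NK.
Square: 2.9562/2 → 1, 9.5472/1 → 9; chars 19.
Subsquare: 0.9562/0.0833333 → 11 → l, 0.5472/0.0416667 → 13 → n; chars ln.

NK19ln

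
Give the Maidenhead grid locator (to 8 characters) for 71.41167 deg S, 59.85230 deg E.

LB98wo21

Add 180° to longitude and 90° to latitude: 239.85230, 18.58833.
Field (20°×10°, letters A–R): 239.85230/20 → 11 → L, 18.58833/10 → 1 → B; chars LB.
Square (2°×1°, digits 0–9): 19.85230/2 → 9, 8.58833/1 → 8; chars 98.
Subsquare (5′×2.5′, letters a–x): 1.85230/0.0833333 → 22 → w, 0.58833/0.0416667 → 14 → o; chars wo.
Extended square (30″×15″, digits 0–9): 0.01897/0.00833333 → 2, 0.00500/0.00416667 → 1; chars 21.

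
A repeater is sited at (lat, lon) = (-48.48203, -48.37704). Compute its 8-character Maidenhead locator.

Shift to the Maidenhead origin (180°W, 90°S): lon 131.62296, lat 41.51797.
Field: 131.62296/20 → 6 → G, 41.51797/10 → 4 → E; chars GE.
Square: 11.62296/2 → 5, 1.51797/1 → 1; chars 51.
Subsquare: 1.62296/0.0833333 → 19 → t, 0.51797/0.0416667 → 12 → m; chars tm.
Extended square: 0.03963/0.00833333 → 4, 0.01797/0.00416667 → 4; chars 44.

GE51tm44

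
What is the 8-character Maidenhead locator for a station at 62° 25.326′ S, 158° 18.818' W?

BC07un28

Add 180° to longitude and 90° to latitude: 21.68637, 27.57790.
Field (20°×10°, letters A–R): lon ⌊21.68637/20⌋ = 1 → B; lat ⌊27.57790/10⌋ = 2 → C.
Square (2°×1°, digits 0–9): lon ⌊1.68637/2⌋ = 0; lat ⌊7.57790/1⌋ = 7.
Subsquare (5′×2.5′, letters a–x): lon ⌊1.68637/0.0833333⌋ = 20 → u; lat ⌊0.57790/0.0416667⌋ = 13 → n.
Extended square (30″×15″, digits 0–9): lon ⌊0.01970/0.00833333⌋ = 2; lat ⌊0.03623/0.00416667⌋ = 8.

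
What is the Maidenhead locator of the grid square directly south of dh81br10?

DH81bq19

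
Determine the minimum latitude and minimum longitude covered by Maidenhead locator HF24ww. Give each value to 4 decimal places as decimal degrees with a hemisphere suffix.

Field H=7, F=5: +7·20° lon, +5·10° lat → SW at lon -40°, lat -40°.
Square 2, 4: +2·2° lon, +4·1° lat → SW at lon -36°, lat -36°.
Subsquare w=22, w=22: +22·0.0833333° lon, +22·0.0416667° lat → SW at lon -34.1667°, lat -35.0833°.
latitude 35.0833° S, longitude 34.1667° W.

35.0833° S, 34.1667° W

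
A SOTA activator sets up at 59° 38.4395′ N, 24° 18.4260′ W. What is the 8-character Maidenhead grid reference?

Shift to the Maidenhead origin (180°W, 90°S): lon 155.69290, lat 149.64066.
Field (20°×10°, letters A–R): lon ⌊155.69290/20⌋ = 7 → H; lat ⌊149.64066/10⌋ = 14 → O.
Square (2°×1°, digits 0–9): lon ⌊15.69290/2⌋ = 7; lat ⌊9.64066/1⌋ = 9.
Subsquare (5′×2.5′, letters a–x): lon ⌊1.69290/0.0833333⌋ = 20 → u; lat ⌊0.64066/0.0416667⌋ = 15 → p.
Extended square (30″×15″, digits 0–9): lon ⌊0.02623/0.00833333⌋ = 3; lat ⌊0.01566/0.00416667⌋ = 3.

HO79up33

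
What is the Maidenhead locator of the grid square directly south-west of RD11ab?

RD01xa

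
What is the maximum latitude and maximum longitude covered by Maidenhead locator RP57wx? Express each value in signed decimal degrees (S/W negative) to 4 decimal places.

68.0000, 171.9167

Field R=17, P=15: +17·20° lon, +15·10° lat → SW at lon 160°, lat 60°.
Square 5, 7: +5·2° lon, +7·1° lat → SW at lon 170°, lat 67°.
Subsquare w=22, x=23: +22·0.0833333° lon, +23·0.0416667° lat → SW at lon 171.833°, lat 67.9583°.
Cell spans 0.0833333° lon × 0.0416667° lat. NE corner is SW corner plus one full cell.
latitude 68.0000, longitude 171.9167.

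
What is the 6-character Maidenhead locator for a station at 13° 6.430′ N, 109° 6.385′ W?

DK53kc

Offset from 180°W / 90°S: lon 70.8936°, lat 103.1072°.
Field: lon ⌊70.8936/20⌋ = 3 → D; lat ⌊103.1072/10⌋ = 10 → K.
Square: lon ⌊10.8936/2⌋ = 5; lat ⌊3.1072/1⌋ = 3.
Subsquare: lon ⌊0.8936/0.0833333⌋ = 10 → k; lat ⌊0.1072/0.0416667⌋ = 2 → c.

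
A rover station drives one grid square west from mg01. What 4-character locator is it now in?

LG91

Longitude square 0; −1 → -1, wraps to 9, carry into field.
Longitude field M = 12; −1 → 11 = L.
The latitude characters are unchanged.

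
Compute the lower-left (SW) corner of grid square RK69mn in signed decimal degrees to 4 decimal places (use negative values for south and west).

Field R=17, K=10: +17·20° lon, +10·10° lat → SW at lon 160°, lat 10°.
Square 6, 9: +6·2° lon, +9·1° lat → SW at lon 172°, lat 19°.
Subsquare m=12, n=13: +12·0.0833333° lon, +13·0.0416667° lat → SW at lon 173°, lat 19.5417°.
latitude 19.5417, longitude 173.0000.

19.5417, 173.0000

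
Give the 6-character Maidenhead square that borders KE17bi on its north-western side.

KE17aj

Longitude subsquare b = 1; −1 → 0 = a.
Latitude subsquare i = 8; +1 → 9 = j.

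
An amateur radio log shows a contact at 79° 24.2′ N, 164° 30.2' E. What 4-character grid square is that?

Add 180° to longitude and 90° to latitude: 344.50, 169.40.
Field: lon ⌊344.50/20⌋ = 17 → R; lat ⌊169.40/10⌋ = 16 → Q.
Square: lon ⌊4.50/2⌋ = 2; lat ⌊9.40/1⌋ = 9.

RQ29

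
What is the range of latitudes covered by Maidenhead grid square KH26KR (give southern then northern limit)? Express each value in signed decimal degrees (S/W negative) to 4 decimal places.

-13.2917, -13.2500

Field K=10, H=7: +10·20° lon, +7·10° lat → SW at lon 20°, lat -20°.
Square 2, 6: +2·2° lon, +6·1° lat → SW at lon 24°, lat -14°.
Subsquare k=10, r=17: +10·0.0833333° lon, +17·0.0416667° lat → SW at lon 24.8333°, lat -13.2917°.
Cell spans 0.0833333° lon × 0.0416667° lat.
south -13.2917, north -13.2500.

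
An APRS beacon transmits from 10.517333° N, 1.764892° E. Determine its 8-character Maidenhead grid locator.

Add 180° to longitude and 90° to latitude: 181.76489, 100.51733.
Field: lon ⌊181.76489/20⌋ = 9 → J; lat ⌊100.51733/10⌋ = 10 → K.
Square: lon ⌊1.76489/2⌋ = 0; lat ⌊0.51733/1⌋ = 0.
Subsquare: lon ⌊1.76489/0.0833333⌋ = 21 → v; lat ⌊0.51733/0.0416667⌋ = 12 → m.
Extended square: lon ⌊0.01489/0.00833333⌋ = 1; lat ⌊0.01733/0.00416667⌋ = 4.

JK00vm14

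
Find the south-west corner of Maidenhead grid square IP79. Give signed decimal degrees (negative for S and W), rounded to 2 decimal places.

Field I=8, P=15: +8·20° lon, +15·10° lat → SW at lon -20°, lat 60°.
Square 7, 9: +7·2° lon, +9·1° lat → SW at lon -6°, lat 69°.
latitude 69.00, longitude -6.00.

69.00, -6.00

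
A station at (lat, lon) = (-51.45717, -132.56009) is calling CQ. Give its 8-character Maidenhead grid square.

CD38rn20

Offset from 180°W / 90°S: lon 47.43991°, lat 38.54283°.
Field: lon ⌊47.43991/20⌋ = 2 → C; lat ⌊38.54283/10⌋ = 3 → D.
Square: lon ⌊7.43991/2⌋ = 3; lat ⌊8.54283/1⌋ = 8.
Subsquare: lon ⌊1.43991/0.0833333⌋ = 17 → r; lat ⌊0.54283/0.0416667⌋ = 13 → n.
Extended square: lon ⌊0.02324/0.00833333⌋ = 2; lat ⌊0.00116/0.00416667⌋ = 0.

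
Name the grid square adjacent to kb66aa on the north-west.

KB56xb

Longitude subsquare a = 0; −1 → -1, wraps to 23 = x, carry into square.
Longitude square 6; −1 → 5.
Latitude subsquare a = 0; +1 → 1 = b.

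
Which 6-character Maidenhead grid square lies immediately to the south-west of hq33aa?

HQ22xx

Longitude subsquare a = 0; −1 → -1, wraps to 23 = x, carry into square.
Longitude square 3; −1 → 2.
Latitude subsquare a = 0; −1 → -1, wraps to 23 = x, carry into square.
Latitude square 3; −1 → 2.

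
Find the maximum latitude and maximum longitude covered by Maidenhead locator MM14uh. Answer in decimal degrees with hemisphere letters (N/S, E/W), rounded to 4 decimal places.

Field M=12, M=12: +12·20° lon, +12·10° lat → SW at lon 60°, lat 30°.
Square 1, 4: +1·2° lon, +4·1° lat → SW at lon 62°, lat 34°.
Subsquare u=20, h=7: +20·0.0833333° lon, +7·0.0416667° lat → SW at lon 63.6667°, lat 34.2917°.
Cell spans 0.0833333° lon × 0.0416667° lat. NE corner is SW corner plus one full cell.
latitude 34.3333° N, longitude 63.7500° E.

34.3333° N, 63.7500° E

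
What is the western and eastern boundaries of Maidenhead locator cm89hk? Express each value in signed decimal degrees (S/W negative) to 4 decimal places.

-123.4167, -123.3333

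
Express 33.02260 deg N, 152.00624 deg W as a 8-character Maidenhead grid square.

BM33xa95

Shift to the Maidenhead origin (180°W, 90°S): lon 27.99376, lat 123.02260.
Field: lon ⌊27.99376/20⌋ = 1 → B; lat ⌊123.02260/10⌋ = 12 → M.
Square: lon ⌊7.99376/2⌋ = 3; lat ⌊3.02260/1⌋ = 3.
Subsquare: lon ⌊1.99376/0.0833333⌋ = 23 → x; lat ⌊0.02260/0.0416667⌋ = 0 → a.
Extended square: lon ⌊0.07709/0.00833333⌋ = 9; lat ⌊0.02260/0.00416667⌋ = 5.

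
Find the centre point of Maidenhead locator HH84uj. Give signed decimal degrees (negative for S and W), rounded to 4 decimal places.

-15.6042, -22.2917

Field H=7, H=7: +7·20° lon, +7·10° lat → SW at lon -40°, lat -20°.
Square 8, 4: +8·2° lon, +4·1° lat → SW at lon -24°, lat -16°.
Subsquare u=20, j=9: +20·0.0833333° lon, +9·0.0416667° lat → SW at lon -22.3333°, lat -15.625°.
Cell spans 0.0833333° lon × 0.0416667° lat. Centre is SW corner plus half of each.
latitude -15.6042, longitude -22.2917.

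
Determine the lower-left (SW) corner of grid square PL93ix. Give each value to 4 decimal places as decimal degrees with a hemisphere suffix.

Field P=15, L=11: +15·20° lon, +11·10° lat → SW at lon 120°, lat 20°.
Square 9, 3: +9·2° lon, +3·1° lat → SW at lon 138°, lat 23°.
Subsquare i=8, x=23: +8·0.0833333° lon, +23·0.0416667° lat → SW at lon 138.667°, lat 23.9583°.
latitude 23.9583° N, longitude 138.6667° E.

23.9583° N, 138.6667° E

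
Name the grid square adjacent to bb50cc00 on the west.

Longitude extended square 0; −1 → -1, wraps to 9, carry into subsquare.
Longitude subsquare c = 2; −1 → 1 = b.
The latitude characters are unchanged.

BB50bc90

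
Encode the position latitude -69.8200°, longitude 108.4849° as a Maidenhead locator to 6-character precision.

Add 180° to longitude and 90° to latitude: 288.4849, 20.1800.
Field: lon ⌊288.4849/20⌋ = 14 → O; lat ⌊20.1800/10⌋ = 2 → C.
Square: lon ⌊8.4849/2⌋ = 4; lat ⌊0.1800/1⌋ = 0.
Subsquare: lon ⌊0.4849/0.0833333⌋ = 5 → f; lat ⌊0.1800/0.0416667⌋ = 4 → e.

OC40fe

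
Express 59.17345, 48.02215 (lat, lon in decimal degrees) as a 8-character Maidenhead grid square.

Offset from 180°W / 90°S: lon 228.02215°, lat 149.17345°.
Field: lon ⌊228.02215/20⌋ = 11 → L; lat ⌊149.17345/10⌋ = 14 → O.
Square: lon ⌊8.02215/2⌋ = 4; lat ⌊9.17345/1⌋ = 9.
Subsquare: lon ⌊0.02215/0.0833333⌋ = 0 → a; lat ⌊0.17345/0.0416667⌋ = 4 → e.
Extended square: lon ⌊0.02215/0.00833333⌋ = 2; lat ⌊0.00678/0.00416667⌋ = 1.

LO49ae21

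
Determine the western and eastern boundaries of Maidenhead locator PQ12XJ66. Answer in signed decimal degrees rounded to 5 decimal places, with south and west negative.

123.96667, 123.97500

Field P=15, Q=16: +15·20° lon, +16·10° lat → SW at lon 120°, lat 70°.
Square 1, 2: +1·2° lon, +2·1° lat → SW at lon 122°, lat 72°.
Subsquare x=23, j=9: +23·0.0833333° lon, +9·0.0416667° lat → SW at lon 123.917°, lat 72.375°.
Extended square 6, 6: +6·0.00833333° lon, +6·0.00416667° lat → SW at lon 123.967°, lat 72.4°.
Cell spans 0.00833333° lon × 0.00416667° lat.
west 123.96667, east 123.97500.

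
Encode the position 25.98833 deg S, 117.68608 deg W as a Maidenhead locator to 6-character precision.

DG14da

Shift to the Maidenhead origin (180°W, 90°S): lon 62.3139, lat 64.0117.
Field (20°×10°, letters A–R): lon ⌊62.3139/20⌋ = 3 → D; lat ⌊64.0117/10⌋ = 6 → G.
Square (2°×1°, digits 0–9): lon ⌊2.3139/2⌋ = 1; lat ⌊4.0117/1⌋ = 4.
Subsquare (5′×2.5′, letters a–x): lon ⌊0.3139/0.0833333⌋ = 3 → d; lat ⌊0.0117/0.0416667⌋ = 0 → a.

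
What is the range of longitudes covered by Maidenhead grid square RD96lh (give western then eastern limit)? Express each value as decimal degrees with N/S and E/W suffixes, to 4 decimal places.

178.9167° E, 179.0000° E

Field R=17, D=3: +17·20° lon, +3·10° lat → SW at lon 160°, lat -60°.
Square 9, 6: +9·2° lon, +6·1° lat → SW at lon 178°, lat -54°.
Subsquare l=11, h=7: +11·0.0833333° lon, +7·0.0416667° lat → SW at lon 178.917°, lat -53.7083°.
Cell spans 0.0833333° lon × 0.0416667° lat.
west 178.9167° E, east 179.0000° E.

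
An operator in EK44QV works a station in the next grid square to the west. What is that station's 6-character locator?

Longitude subsquare q = 16; −1 → 15 = p.
The latitude characters are unchanged.

EK44pv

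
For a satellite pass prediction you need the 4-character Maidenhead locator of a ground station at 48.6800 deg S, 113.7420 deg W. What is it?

Shift to the Maidenhead origin (180°W, 90°S): lon 66.26, lat 41.32.
Field: lon ⌊66.26/20⌋ = 3 → D; lat ⌊41.32/10⌋ = 4 → E.
Square: lon ⌊6.26/2⌋ = 3; lat ⌊1.32/1⌋ = 1.

DE31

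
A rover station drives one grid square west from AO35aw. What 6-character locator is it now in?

AO25xw

Longitude subsquare a = 0; −1 → -1, wraps to 23 = x, carry into square.
Longitude square 3; −1 → 2.
The latitude characters are unchanged.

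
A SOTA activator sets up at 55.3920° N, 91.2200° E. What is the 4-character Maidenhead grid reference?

NO55

Offset from 180°W / 90°S: lon 271.22°, lat 145.39°.
Field (20°×10°, letters A–R): 271.22/20 → 13 → N, 145.39/10 → 14 → O; chars NO.
Square (2°×1°, digits 0–9): 11.22/2 → 5, 5.39/1 → 5; chars 55.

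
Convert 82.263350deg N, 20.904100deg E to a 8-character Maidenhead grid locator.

Offset from 180°W / 90°S: lon 200.90410°, lat 172.26335°.
Field: 200.90410/20 → 10 → K, 172.26335/10 → 17 → R; chars KR.
Square: 0.90410/2 → 0, 2.26335/1 → 2; chars 02.
Subsquare: 0.90410/0.0833333 → 10 → k, 0.26335/0.0416667 → 6 → g; chars kg.
Extended square: 0.07077/0.00833333 → 8, 0.01335/0.00416667 → 3; chars 83.

KR02kg83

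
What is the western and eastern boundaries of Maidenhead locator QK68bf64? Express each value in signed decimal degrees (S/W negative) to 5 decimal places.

152.13333, 152.14167

Field Q=16, K=10: +16·20° lon, +10·10° lat → SW at lon 140°, lat 10°.
Square 6, 8: +6·2° lon, +8·1° lat → SW at lon 152°, lat 18°.
Subsquare b=1, f=5: +1·0.0833333° lon, +5·0.0416667° lat → SW at lon 152.083°, lat 18.2083°.
Extended square 6, 4: +6·0.00833333° lon, +4·0.00416667° lat → SW at lon 152.133°, lat 18.225°.
Cell spans 0.00833333° lon × 0.00416667° lat.
west 152.13333, east 152.14167.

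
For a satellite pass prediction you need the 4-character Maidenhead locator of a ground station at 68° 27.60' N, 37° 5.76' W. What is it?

HP18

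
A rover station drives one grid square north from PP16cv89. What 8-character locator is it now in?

PP16cw80

Latitude extended square 9; +1 → 10, wraps to 0, carry into subsquare.
Latitude subsquare v = 21; +1 → 22 = w.
The longitude characters are unchanged.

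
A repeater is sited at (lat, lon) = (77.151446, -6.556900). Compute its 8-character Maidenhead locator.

Offset from 180°W / 90°S: lon 173.44310°, lat 167.15145°.
Field (20°×10°, letters A–R): 173.44310/20 → 8 → I, 167.15145/10 → 16 → Q; chars IQ.
Square (2°×1°, digits 0–9): 13.44310/2 → 6, 7.15145/1 → 7; chars 67.
Subsquare (5′×2.5′, letters a–x): 1.44310/0.0833333 → 17 → r, 0.15145/0.0416667 → 3 → d; chars rd.
Extended square (30″×15″, digits 0–9): 0.02643/0.00833333 → 3, 0.02645/0.00416667 → 6; chars 36.

IQ67rd36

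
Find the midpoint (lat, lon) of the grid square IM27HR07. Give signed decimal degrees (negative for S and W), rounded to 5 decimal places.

37.73958, -15.41250

Field I=8, M=12: +8·20° lon, +12·10° lat → SW at lon -20°, lat 30°.
Square 2, 7: +2·2° lon, +7·1° lat → SW at lon -16°, lat 37°.
Subsquare h=7, r=17: +7·0.0833333° lon, +17·0.0416667° lat → SW at lon -15.4167°, lat 37.7083°.
Extended square 0, 7: +0·0.00833333° lon, +7·0.00416667° lat → SW at lon -15.4167°, lat 37.7375°.
Cell spans 0.00833333° lon × 0.00416667° lat. Centre is SW corner plus half of each.
latitude 37.73958, longitude -15.41250.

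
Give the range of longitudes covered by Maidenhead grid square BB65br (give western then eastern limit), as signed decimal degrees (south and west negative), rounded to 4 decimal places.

-147.9167, -147.8333

Field B=1, B=1: +1·20° lon, +1·10° lat → SW at lon -160°, lat -80°.
Square 6, 5: +6·2° lon, +5·1° lat → SW at lon -148°, lat -75°.
Subsquare b=1, r=17: +1·0.0833333° lon, +17·0.0416667° lat → SW at lon -147.917°, lat -74.2917°.
Cell spans 0.0833333° lon × 0.0416667° lat.
west -147.9167, east -147.8333.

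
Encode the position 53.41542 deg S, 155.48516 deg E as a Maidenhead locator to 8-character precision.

Shift to the Maidenhead origin (180°W, 90°S): lon 335.48516, lat 36.58458.
Field (20°×10°, letters A–R): lon ⌊335.48516/20⌋ = 16 → Q; lat ⌊36.58458/10⌋ = 3 → D.
Square (2°×1°, digits 0–9): lon ⌊15.48516/2⌋ = 7; lat ⌊6.58458/1⌋ = 6.
Subsquare (5′×2.5′, letters a–x): lon ⌊1.48516/0.0833333⌋ = 17 → r; lat ⌊0.58458/0.0416667⌋ = 14 → o.
Extended square (30″×15″, digits 0–9): lon ⌊0.06849/0.00833333⌋ = 8; lat ⌊0.00125/0.00416667⌋ = 0.

QD76ro80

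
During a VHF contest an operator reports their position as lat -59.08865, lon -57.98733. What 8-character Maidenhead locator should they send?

Offset from 180°W / 90°S: lon 122.01267°, lat 30.91135°.
Field: 122.01267/20 → 6 → G, 30.91135/10 → 3 → D; chars GD.
Square: 2.01267/2 → 1, 0.91135/1 → 0; chars 10.
Subsquare: 0.01267/0.0833333 → 0 → a, 0.91135/0.0416667 → 21 → v; chars av.
Extended square: 0.01267/0.00833333 → 1, 0.03635/0.00416667 → 8; chars 18.

GD10av18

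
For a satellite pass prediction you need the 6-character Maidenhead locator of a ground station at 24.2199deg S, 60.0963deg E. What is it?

MG05bs

Shift to the Maidenhead origin (180°W, 90°S): lon 240.0963, lat 65.7801.
Field: 240.0963/20 → 12 → M, 65.7801/10 → 6 → G; chars MG.
Square: 0.0963/2 → 0, 5.7801/1 → 5; chars 05.
Subsquare: 0.0963/0.0833333 → 1 → b, 0.7801/0.0416667 → 18 → s; chars bs.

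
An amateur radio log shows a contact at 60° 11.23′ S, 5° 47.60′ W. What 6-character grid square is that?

Add 180° to longitude and 90° to latitude: 174.2067, 29.8128.
Field: lon ⌊174.2067/20⌋ = 8 → I; lat ⌊29.8128/10⌋ = 2 → C.
Square: lon ⌊14.2067/2⌋ = 7; lat ⌊9.8128/1⌋ = 9.
Subsquare: lon ⌊0.2067/0.0833333⌋ = 2 → c; lat ⌊0.8128/0.0416667⌋ = 19 → t.

IC79ct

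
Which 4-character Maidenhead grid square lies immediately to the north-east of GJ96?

HJ07

Longitude square 9; +1 → 10, wraps to 0, carry into field.
Longitude field G = 6; +1 → 7 = H.
Latitude square 6; +1 → 7.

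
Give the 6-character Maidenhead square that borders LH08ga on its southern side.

LH07gx

Latitude subsquare a = 0; −1 → -1, wraps to 23 = x, carry into square.
Latitude square 8; −1 → 7.
The longitude characters are unchanged.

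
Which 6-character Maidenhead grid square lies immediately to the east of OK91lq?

OK91mq

Longitude subsquare l = 11; +1 → 12 = m.
The latitude characters are unchanged.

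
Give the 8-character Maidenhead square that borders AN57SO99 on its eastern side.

AN57to09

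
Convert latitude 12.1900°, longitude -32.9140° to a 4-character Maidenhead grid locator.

HK32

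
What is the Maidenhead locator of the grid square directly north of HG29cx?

Latitude subsquare x = 23; +1 → 24, wraps to 0 = a, carry into square.
Latitude square 9; +1 → 10, wraps to 0, carry into field.
Latitude field G = 6; +1 → 7 = H.
The longitude characters are unchanged.

HH20ca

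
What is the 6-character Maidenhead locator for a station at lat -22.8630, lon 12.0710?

Offset from 180°W / 90°S: lon 192.0710°, lat 67.1370°.
Field: 192.0710/20 → 9 → J, 67.1370/10 → 6 → G; chars JG.
Square: 12.0710/2 → 6, 7.1370/1 → 7; chars 67.
Subsquare: 0.0710/0.0833333 → 0 → a, 0.1370/0.0416667 → 3 → d; chars ad.

JG67ad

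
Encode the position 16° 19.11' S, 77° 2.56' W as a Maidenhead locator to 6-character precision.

FH13lq

Offset from 180°W / 90°S: lon 102.9573°, lat 73.6815°.
Field: 102.9573/20 → 5 → F, 73.6815/10 → 7 → H; chars FH.
Square: 2.9573/2 → 1, 3.6815/1 → 3; chars 13.
Subsquare: 0.9573/0.0833333 → 11 → l, 0.6815/0.0416667 → 16 → q; chars lq.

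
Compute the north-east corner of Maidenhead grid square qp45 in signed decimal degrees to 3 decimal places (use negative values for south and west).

66.000, 150.000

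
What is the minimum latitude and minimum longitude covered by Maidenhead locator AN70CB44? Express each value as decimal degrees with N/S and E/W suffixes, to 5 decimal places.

Field A=0, N=13: +0·20° lon, +13·10° lat → SW at lon -180°, lat 40°.
Square 7, 0: +7·2° lon, +0·1° lat → SW at lon -166°, lat 40°.
Subsquare c=2, b=1: +2·0.0833333° lon, +1·0.0416667° lat → SW at lon -165.833°, lat 40.0417°.
Extended square 4, 4: +4·0.00833333° lon, +4·0.00416667° lat → SW at lon -165.8°, lat 40.0583°.
latitude 40.05833° N, longitude 165.80000° W.

40.05833° N, 165.80000° W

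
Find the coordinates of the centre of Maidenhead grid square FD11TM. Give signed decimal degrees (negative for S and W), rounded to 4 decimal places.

-58.4792, -76.3750

Field F=5, D=3: +5·20° lon, +3·10° lat → SW at lon -80°, lat -60°.
Square 1, 1: +1·2° lon, +1·1° lat → SW at lon -78°, lat -59°.
Subsquare t=19, m=12: +19·0.0833333° lon, +12·0.0416667° lat → SW at lon -76.4167°, lat -58.5°.
Cell spans 0.0833333° lon × 0.0416667° lat. Centre is SW corner plus half of each.
latitude -58.4792, longitude -76.3750.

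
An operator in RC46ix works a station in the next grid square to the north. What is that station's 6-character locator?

RC47ia

Latitude subsquare x = 23; +1 → 24, wraps to 0 = a, carry into square.
Latitude square 6; +1 → 7.
The longitude characters are unchanged.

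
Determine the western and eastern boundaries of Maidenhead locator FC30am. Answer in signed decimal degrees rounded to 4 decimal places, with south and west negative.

-74.0000, -73.9167

Field F=5, C=2: +5·20° lon, +2·10° lat → SW at lon -80°, lat -70°.
Square 3, 0: +3·2° lon, +0·1° lat → SW at lon -74°, lat -70°.
Subsquare a=0, m=12: +0·0.0833333° lon, +12·0.0416667° lat → SW at lon -74°, lat -69.5°.
Cell spans 0.0833333° lon × 0.0416667° lat.
west -74.0000, east -73.9167.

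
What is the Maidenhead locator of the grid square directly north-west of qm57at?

Longitude subsquare a = 0; −1 → -1, wraps to 23 = x, carry into square.
Longitude square 5; −1 → 4.
Latitude subsquare t = 19; +1 → 20 = u.

QM47xu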